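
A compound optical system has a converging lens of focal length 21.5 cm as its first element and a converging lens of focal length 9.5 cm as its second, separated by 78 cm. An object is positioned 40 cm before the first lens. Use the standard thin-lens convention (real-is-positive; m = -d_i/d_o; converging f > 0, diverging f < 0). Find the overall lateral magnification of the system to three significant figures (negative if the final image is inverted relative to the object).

0.502

Applying the thin-lens equation to the first lens, 1/21.5 = 1/40 + 1/d_i1, which gives d_i1 = 46.486 cm.
Its lateral magnification is m_1 = -d_i1/d_o1 = -(46.486)/40 = -1.1622.
Object distance for lens 2: d_o2 = 78 - 46.486 = 31.514 cm.
Applying the thin-lens equation again with f_2 = 9.5 cm and d_o2 = 31.514 cm gives d_i2 = 13.600 cm.
m_2 = -(13.600)/(31.514) = -0.4316.
Overall magnification: m = m_1 m_2 = 0.5015.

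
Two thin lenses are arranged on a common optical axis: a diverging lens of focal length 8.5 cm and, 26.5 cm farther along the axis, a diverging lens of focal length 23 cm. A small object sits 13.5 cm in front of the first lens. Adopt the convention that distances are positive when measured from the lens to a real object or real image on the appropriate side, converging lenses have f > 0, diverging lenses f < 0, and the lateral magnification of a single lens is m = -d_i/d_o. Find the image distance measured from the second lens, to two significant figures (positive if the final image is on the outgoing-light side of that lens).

-13 cm

First lens: d_i1 = 1/(1/(-8.5) - 1/13.5) = -5.216 cm.
With d_i1 < 0 the first image is virtual and lies on the object side; the object distance for lens 2 is d_o2 = 26.5 - (-5.216) = 31.716 cm.
Second lens: d_i2 = 1/(1/(-23) - 1/(31.716)) = -13.332 cm.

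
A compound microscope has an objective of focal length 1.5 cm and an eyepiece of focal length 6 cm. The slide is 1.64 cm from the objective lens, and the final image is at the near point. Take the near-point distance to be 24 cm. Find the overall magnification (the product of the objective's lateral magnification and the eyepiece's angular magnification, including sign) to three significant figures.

Objective: 1/d_i = 1/f_obj - 1/d_o = 1/1.5 - 1/1.64 = 0.05691 cm^-1, so d_i = 17.571 cm.
m_obj = -d_i/d_o = -17.571/1.64 = -10.714.
Eyepiece angular magnification (image at near point): M_eye = 1 + D/f_e = 1 + 24/6 = 5.000.
Overall M = m_obj x M_eye = (-10.714)(5.000) = -53.57.

-53.6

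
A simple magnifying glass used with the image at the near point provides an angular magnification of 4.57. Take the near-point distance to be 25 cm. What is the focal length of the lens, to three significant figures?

For the image at the near point, M = 1 + D/f.
f = D/(M - 1) = 25/(4.57 - 1) = 7.003 cm.

7.00 cm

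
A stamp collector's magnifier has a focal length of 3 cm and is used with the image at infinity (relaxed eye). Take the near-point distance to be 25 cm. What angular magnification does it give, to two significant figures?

8.3

M = D/f = 25/3 = 8.333.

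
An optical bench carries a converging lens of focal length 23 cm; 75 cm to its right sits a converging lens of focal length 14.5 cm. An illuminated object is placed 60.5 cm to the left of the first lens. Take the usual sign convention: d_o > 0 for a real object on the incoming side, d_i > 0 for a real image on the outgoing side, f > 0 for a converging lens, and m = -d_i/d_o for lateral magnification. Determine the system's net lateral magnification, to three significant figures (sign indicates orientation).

0.380

First lens: d_i1 = 1/(1/23 - 1/60.5) = 37.107 cm.
m_1 = -(37.107)/60.5 = -0.6133.
That image sits 37.893 cm in front of the second lens, so d_o2 = 37.893 cm.
Second lens: d_i2 = 1/(1/14.5 - 1/(37.893)) = 23.488 cm.
m_2 = -(23.488)/(37.893) = -0.6198.
Total m = m_1 x m_2 = (-0.6133)(-0.6198) = 0.3802.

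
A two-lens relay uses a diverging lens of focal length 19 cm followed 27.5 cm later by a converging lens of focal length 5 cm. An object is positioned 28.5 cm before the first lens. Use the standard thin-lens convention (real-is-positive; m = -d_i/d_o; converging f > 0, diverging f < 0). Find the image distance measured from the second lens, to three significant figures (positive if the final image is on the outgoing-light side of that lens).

5.74 cm

First lens: d_i1 = 1/(1/(-19) - 1/28.5) = -11.400 cm.
With d_i1 < 0 the first image is virtual and lies on the object side; the object distance for lens 2 is d_o2 = 27.5 - (-11.400) = 38.900 cm.
Second lens: d_i2 = 1/(1/5 - 1/(38.900)) = 5.737 cm.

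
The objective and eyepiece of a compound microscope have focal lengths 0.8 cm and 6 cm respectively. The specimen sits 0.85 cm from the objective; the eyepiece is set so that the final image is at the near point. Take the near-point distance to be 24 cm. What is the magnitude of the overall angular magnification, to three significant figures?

Objective: 1/d_i = 1/f_obj - 1/d_o = 1/0.8 - 1/0.85 = 0.07353 cm^-1, so d_i = 13.600 cm.
m_obj = -d_i/d_o = -13.600/0.85 = -16.000.
Eyepiece angular magnification (image at near point): M_eye = 1 + D/f_e = 1 + 24/6 = 5.000.
Overall M = m_obj x M_eye = (-16.000)(5.000) = -80.00.
|M| = 80.00.

80.0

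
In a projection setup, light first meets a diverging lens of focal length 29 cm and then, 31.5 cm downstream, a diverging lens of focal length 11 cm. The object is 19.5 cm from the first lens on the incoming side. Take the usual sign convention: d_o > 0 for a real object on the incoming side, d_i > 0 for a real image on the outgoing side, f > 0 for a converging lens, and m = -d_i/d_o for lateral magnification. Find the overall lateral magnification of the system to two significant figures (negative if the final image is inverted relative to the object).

Applying the thin-lens equation to the first lens, 1/(-29) = 1/19.5 + 1/d_i1, which gives d_i1 = -11.660 cm.
Its lateral magnification is m_1 = -d_i1/d_o1 = -(-11.660)/19.5 = 0.5979.
With d_i1 < 0 the first image is virtual and lies on the object side; the object distance for lens 2 is d_o2 = 31.5 - (-11.660) = 43.160 cm.
Applying the thin-lens equation again with f_2 = -11 cm and d_o2 = 43.160 cm gives d_i2 = -8.766 cm.
m_2 = -(-8.766)/(43.160) = 0.2031.
Overall magnification: m = m_1 m_2 = 0.1214.

0.12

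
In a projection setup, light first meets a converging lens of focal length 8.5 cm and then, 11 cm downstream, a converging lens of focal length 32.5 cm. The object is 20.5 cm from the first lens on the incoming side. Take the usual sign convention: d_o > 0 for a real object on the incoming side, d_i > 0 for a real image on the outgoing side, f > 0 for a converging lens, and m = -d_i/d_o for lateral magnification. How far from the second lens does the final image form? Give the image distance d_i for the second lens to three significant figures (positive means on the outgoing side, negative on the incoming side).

Lens 1: 1/d_i1 = 1/f_1 - 1/d_o1 = 1/8.5 - 1/20.5 = 0.06887 cm^-1, so d_i1 = 14.521 cm.
Since 14.521 cm > 11 cm, the first image lies past the second lens and serves as a virtual object: d_o2 = L - d_i1 = -3.521 cm.
Lens 2: 1/d_i2 = 1/f_2 - 1/d_o2 = 1/32.5 - 1/(-3.521) = 0.31479 cm^-1, so d_i2 = 3.177 cm.

3.18 cm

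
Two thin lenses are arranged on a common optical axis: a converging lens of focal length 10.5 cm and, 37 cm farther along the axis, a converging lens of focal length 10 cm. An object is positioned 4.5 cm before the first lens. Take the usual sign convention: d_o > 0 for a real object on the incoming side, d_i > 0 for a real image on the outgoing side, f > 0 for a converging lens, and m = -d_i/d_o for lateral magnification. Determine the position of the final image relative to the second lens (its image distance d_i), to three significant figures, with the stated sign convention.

First lens: d_i1 = 1/(1/10.5 - 1/4.5) = -7.875 cm.
With d_i1 < 0 the first image is virtual and lies on the object side; the object distance for lens 2 is d_o2 = 37 - (-7.875) = 44.875 cm.
Second lens: d_i2 = 1/(1/10 - 1/(44.875)) = 12.867 cm.

12.9 cm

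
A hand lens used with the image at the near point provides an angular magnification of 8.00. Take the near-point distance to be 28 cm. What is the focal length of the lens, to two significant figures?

4.0 cm

For the image at the near point, M = 1 + D/f.
f = D/(M - 1) = 28/(8.0 - 1) = 4.000 cm.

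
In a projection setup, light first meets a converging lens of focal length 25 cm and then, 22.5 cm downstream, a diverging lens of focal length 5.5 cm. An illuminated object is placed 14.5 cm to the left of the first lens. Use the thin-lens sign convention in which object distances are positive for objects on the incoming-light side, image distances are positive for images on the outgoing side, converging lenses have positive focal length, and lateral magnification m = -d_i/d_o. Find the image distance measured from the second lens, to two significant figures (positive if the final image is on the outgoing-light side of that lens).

First lens: d_i1 = 1/(1/25 - 1/14.5) = -34.524 cm.
With d_i1 < 0 the first image is virtual and lies on the object side; the object distance for lens 2 is d_o2 = 22.5 - (-34.524) = 57.024 cm.
Second lens: d_i2 = 1/(1/(-5.5) - 1/(57.024)) = -5.016 cm.

-5.0 cm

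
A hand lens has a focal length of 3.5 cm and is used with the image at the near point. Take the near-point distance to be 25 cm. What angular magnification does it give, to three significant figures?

M = 1 + D/f = 1 + 25/3.5 = 8.143.

8.14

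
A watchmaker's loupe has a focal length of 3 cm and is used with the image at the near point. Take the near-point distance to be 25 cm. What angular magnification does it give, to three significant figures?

9.33

M = 1 + D/f = 1 + 25/3 = 9.333.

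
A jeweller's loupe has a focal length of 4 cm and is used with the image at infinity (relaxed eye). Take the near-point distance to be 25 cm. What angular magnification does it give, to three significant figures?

M = D/f = 25/4 = 6.250.

6.25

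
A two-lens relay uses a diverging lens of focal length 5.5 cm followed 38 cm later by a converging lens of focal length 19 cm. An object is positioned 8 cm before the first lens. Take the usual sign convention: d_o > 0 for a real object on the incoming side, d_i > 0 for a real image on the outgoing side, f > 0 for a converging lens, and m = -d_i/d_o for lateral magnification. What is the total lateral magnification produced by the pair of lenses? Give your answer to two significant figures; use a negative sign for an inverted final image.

Lens 1: 1/d_i1 = 1/f_1 - 1/d_o1 = 1/(-5.5) - 1/8 = -0.30682 cm^-1, so d_i1 = -3.259 cm.
m_1 = -(-3.259)/8 = 0.4074.
The intermediate image is virtual, 3.259 cm to the left of lens 1, so d_o2 = L - d_i1 = 38 - (-3.259) = 41.259 cm.
Lens 2: 1/d_i2 = 1/f_2 - 1/d_o2 = 1/19 - 1/(41.259) = 0.02839 cm^-1, so d_i2 = 35.218 cm.
m_2 = -(35.218)/(41.259) = -0.8536.
Overall magnification: m = m_1 m_2 = -0.3478.

-0.35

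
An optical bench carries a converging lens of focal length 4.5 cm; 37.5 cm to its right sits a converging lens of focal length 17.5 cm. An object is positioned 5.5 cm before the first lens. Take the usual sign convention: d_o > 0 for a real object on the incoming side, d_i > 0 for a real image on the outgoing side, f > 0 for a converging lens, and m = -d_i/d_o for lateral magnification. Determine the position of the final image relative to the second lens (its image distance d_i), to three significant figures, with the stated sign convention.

First lens: d_i1 = 1/(1/4.5 - 1/5.5) = 24.750 cm.
That image sits 12.750 cm in front of the second lens, so d_o2 = 12.750 cm.
Second lens: d_i2 = 1/(1/17.5 - 1/(12.750)) = -46.974 cm.

-47.0 cm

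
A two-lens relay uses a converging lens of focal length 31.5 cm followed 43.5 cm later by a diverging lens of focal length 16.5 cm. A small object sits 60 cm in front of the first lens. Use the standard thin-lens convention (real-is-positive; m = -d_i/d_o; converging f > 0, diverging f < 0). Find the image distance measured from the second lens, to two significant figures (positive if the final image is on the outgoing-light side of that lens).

-60 cm

Lens 1: 1/d_i1 = 1/f_1 - 1/d_o1 = 1/31.5 - 1/60 = 0.01508 cm^-1, so d_i1 = 66.316 cm.
This image would form 66.316 cm past lens 1, i.e. 22.816 cm beyond lens 2, so it is a virtual object for lens 2: d_o2 = 43.5 - 66.316 = -22.816 cm.
Lens 2: 1/d_i2 = 1/f_2 - 1/d_o2 = 1/(-16.5) - 1/(-22.816) = -0.01678 cm^-1, so d_i2 = -59.606 cm.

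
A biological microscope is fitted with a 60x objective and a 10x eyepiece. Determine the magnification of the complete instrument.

600

The overall magnification of a compound microscope is the product of the objective and eyepiece magnifications:
M = M_obj x M_eye = 60 x 10 = 600.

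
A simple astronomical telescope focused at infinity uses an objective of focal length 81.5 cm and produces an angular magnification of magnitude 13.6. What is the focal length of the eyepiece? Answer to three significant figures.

|M| = f_obj/f_eye, so f_eye = f_obj/|M| = 81.5/13.6 = 5.993 cm.

5.99 cm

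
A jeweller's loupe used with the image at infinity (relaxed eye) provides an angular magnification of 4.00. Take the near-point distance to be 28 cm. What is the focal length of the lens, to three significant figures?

7.00 cm

For the image at infinity, M = D/f.
f = D/M = 28/4.0 = 7.000 cm.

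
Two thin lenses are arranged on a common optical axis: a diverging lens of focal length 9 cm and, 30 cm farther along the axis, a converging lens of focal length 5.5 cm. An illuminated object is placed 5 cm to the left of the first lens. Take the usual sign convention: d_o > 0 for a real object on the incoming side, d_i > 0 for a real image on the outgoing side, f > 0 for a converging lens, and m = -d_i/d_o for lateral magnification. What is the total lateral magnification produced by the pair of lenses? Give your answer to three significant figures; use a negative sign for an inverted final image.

-0.128

First lens: d_i1 = 1/(1/(-9) - 1/5) = -3.214 cm.
m_1 = -(-3.214)/5 = 0.6429.
With d_i1 < 0 the first image is virtual and lies on the object side; the object distance for lens 2 is d_o2 = 30 - (-3.214) = 33.214 cm.
Second lens: d_i2 = 1/(1/5.5 - 1/(33.214)) = 6.591 cm.
m_2 = -(6.591)/(33.214) = -0.1985.
The system's lateral magnification is m_1 m_2 = (0.6429)(-0.1985) = -0.1276.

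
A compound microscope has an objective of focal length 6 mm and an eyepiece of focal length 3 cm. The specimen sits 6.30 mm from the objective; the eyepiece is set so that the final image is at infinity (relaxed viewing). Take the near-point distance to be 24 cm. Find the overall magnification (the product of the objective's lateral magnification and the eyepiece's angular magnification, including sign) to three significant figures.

-160

Convert to cm: f_obj = 6 mm = 0.6 cm; d_o = 6.30 mm = 0.63 cm.
Objective: 1/d_i = 1/f_obj - 1/d_o = 1/0.6 - 1/0.63 = 0.07937 cm^-1, so d_i = 12.600 cm.
m_obj = -d_i/d_o = -12.600/0.63 = -20.000.
Eyepiece angular magnification (image at infinity): M_eye = D/f_e = 24/3 = 8.000.
Overall M = m_obj x M_eye = (-20.000)(8.000) = -160.00.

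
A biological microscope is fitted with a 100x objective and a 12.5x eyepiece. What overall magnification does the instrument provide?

1250

The overall magnification of a compound microscope is the product of the objective and eyepiece magnifications:
M = M_obj x M_eye = 100 x 12.5 = 1250.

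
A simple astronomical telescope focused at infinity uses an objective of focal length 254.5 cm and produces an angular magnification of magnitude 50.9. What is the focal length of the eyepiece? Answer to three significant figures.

5.00 cm

|M| = f_obj/f_eye, so f_eye = f_obj/|M| = 254.5/50.9 = 5.000 cm.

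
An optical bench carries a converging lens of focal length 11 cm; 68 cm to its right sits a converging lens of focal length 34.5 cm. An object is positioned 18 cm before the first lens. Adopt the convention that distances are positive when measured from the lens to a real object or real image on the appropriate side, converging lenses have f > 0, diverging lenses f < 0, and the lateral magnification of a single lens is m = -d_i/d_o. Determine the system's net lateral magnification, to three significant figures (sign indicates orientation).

Lens 1: 1/d_i1 = 1/f_1 - 1/d_o1 = 1/11 - 1/18 = 0.03535 cm^-1, so d_i1 = 28.286 cm.
m_1 = -(28.286)/18 = -1.5714.
The intermediate image is 28.286 cm to the right of lens 1, so d_o2 = L - d_i1 = 68 - 28.286 = 39.714 cm.
Lens 2: 1/d_i2 = 1/f_2 - 1/d_o2 = 1/34.5 - 1/(39.714) = 0.00381 cm^-1, so d_i2 = 262.767 cm.
m_2 = -(262.767)/(39.714) = -6.6164.
The system's lateral magnification is m_1 m_2 = (-1.5714)(-6.6164) = 10.3973.

10.4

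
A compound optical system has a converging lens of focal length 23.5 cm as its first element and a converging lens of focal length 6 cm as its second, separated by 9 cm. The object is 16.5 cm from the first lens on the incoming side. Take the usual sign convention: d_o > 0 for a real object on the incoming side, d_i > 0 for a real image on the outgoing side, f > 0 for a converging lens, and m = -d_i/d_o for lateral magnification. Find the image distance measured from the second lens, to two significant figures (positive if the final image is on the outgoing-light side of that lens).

First lens: d_i1 = 1/(1/23.5 - 1/16.5) = -55.393 cm.
With d_i1 < 0 the first image is virtual and lies on the object side; the object distance for lens 2 is d_o2 = 9 - (-55.393) = 64.393 cm.
Second lens: d_i2 = 1/(1/6 - 1/(64.393)) = 6.617 cm.

6.6 cm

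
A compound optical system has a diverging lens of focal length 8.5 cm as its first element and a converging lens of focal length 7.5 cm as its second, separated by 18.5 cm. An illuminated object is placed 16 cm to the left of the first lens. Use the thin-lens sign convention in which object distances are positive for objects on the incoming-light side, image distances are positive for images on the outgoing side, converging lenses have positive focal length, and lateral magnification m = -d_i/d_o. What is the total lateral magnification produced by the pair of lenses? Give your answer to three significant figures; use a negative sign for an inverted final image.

Lens 1: 1/d_i1 = 1/f_1 - 1/d_o1 = 1/(-8.5) - 1/16 = -0.18015 cm^-1, so d_i1 = -5.551 cm.
m_1 = -(-5.551)/16 = 0.3469.
With d_i1 < 0 the first image is virtual and lies on the object side; the object distance for lens 2 is d_o2 = 18.5 - (-5.551) = 24.051 cm.
Lens 2: 1/d_i2 = 1/f_2 - 1/d_o2 = 1/7.5 - 1/(24.051) = 0.09176 cm^-1, so d_i2 = 10.899 cm.
m_2 = -(10.899)/(24.051) = -0.4531.
Total m = m_1 x m_2 = (0.3469)(-0.4531) = -0.1572.

-0.157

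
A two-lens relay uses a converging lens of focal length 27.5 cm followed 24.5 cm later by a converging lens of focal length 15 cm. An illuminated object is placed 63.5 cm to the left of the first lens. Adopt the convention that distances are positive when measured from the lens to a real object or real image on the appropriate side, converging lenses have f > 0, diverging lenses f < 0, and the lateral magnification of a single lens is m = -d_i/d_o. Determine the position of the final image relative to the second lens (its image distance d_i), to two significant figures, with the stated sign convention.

First lens: d_i1 = 1/(1/27.5 - 1/63.5) = 48.507 cm.
Since 48.507 cm > 24.5 cm, the first image lies past the second lens and serves as a virtual object: d_o2 = L - d_i1 = -24.007 cm.
Second lens: d_i2 = 1/(1/15 - 1/(-24.007)) = 9.232 cm.

9.2 cm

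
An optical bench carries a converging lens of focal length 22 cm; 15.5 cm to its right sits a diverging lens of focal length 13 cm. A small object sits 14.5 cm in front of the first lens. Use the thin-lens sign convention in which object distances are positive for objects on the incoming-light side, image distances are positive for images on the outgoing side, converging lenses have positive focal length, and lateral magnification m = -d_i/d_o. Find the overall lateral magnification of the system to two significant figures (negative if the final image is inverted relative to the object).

Applying the thin-lens equation to the first lens, 1/22 = 1/14.5 + 1/d_i1, which gives d_i1 = -42.533 cm.
Its lateral magnification is m_1 = -d_i1/d_o1 = -(-42.533)/14.5 = 2.9333.
With d_i1 < 0 the first image is virtual and lies on the object side; the object distance for lens 2 is d_o2 = 15.5 - (-42.533) = 58.033 cm.
Applying the thin-lens equation again with f_2 = -13 cm and d_o2 = 58.033 cm gives d_i2 = -10.621 cm.
m_2 = -(-10.621)/(58.033) = 0.1830.
Overall magnification: m = m_1 m_2 = 0.5368.

0.54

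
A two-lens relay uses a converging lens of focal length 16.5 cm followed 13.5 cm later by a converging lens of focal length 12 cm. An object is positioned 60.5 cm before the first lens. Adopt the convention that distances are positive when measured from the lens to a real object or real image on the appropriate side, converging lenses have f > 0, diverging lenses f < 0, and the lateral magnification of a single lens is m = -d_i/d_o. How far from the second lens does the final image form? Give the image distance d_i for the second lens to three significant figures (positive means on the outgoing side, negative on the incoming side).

5.20 cm

First lens: d_i1 = 1/(1/16.5 - 1/60.5) = 22.688 cm.
Since 22.688 cm > 13.5 cm, the first image lies past the second lens and serves as a virtual object: d_o2 = L - d_i1 = -9.188 cm.
Second lens: d_i2 = 1/(1/12 - 1/(-9.188)) = 5.204 cm.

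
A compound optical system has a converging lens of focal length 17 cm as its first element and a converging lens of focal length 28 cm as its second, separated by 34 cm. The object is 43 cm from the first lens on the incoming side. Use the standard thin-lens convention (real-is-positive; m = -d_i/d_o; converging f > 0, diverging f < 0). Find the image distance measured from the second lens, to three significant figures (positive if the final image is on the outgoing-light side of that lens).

Applying the thin-lens equation to the first lens, 1/17 = 1/43 + 1/d_i1, which gives d_i1 = 28.115 cm.
Object distance for lens 2: d_o2 = 34 - 28.115 = 5.885 cm.
Applying the thin-lens equation again with f_2 = 28 cm and d_o2 = 5.885 cm gives d_i2 = -7.450 cm.

-7.45 cm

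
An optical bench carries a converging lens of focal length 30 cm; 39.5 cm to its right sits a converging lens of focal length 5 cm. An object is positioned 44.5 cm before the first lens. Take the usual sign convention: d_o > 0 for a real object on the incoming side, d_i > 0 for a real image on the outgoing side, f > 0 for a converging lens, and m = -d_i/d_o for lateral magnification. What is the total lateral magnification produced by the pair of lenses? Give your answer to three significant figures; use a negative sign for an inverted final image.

First lens: d_i1 = 1/(1/30 - 1/44.5) = 92.069 cm.
m_1 = -(92.069)/44.5 = -2.0690.
Since 92.069 cm > 39.5 cm, the first image lies past the second lens and serves as a virtual object: d_o2 = L - d_i1 = -52.569 cm.
Second lens: d_i2 = 1/(1/5 - 1/(-52.569)) = 4.566 cm.
m_2 = -(4.566)/(-52.569) = 0.0869.
Total m = m_1 x m_2 = (-2.0690)(0.0869) = -0.1797.

-0.180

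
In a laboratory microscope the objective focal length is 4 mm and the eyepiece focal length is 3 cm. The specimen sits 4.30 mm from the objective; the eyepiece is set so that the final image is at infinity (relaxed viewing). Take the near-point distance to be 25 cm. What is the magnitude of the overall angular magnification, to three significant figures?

111

Convert to cm: f_obj = 4 mm = 0.4 cm; d_o = 4.30 mm = 0.43 cm.
Objective: 1/d_i = 1/f_obj - 1/d_o = 1/0.4 - 1/0.43 = 0.17442 cm^-1, so d_i = 5.733 cm.
m_obj = -d_i/d_o = -5.733/0.43 = -13.333.
Eyepiece angular magnification (image at infinity): M_eye = D/f_e = 25/3 = 8.333.
Overall M = m_obj x M_eye = (-13.333)(8.333) = -111.11.
|M| = 111.11.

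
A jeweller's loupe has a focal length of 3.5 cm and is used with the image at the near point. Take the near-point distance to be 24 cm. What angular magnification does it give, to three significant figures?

M = 1 + D/f = 1 + 24/3.5 = 7.857.

7.86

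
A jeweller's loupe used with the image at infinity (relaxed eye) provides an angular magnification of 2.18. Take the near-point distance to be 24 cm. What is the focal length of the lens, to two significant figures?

11 cm

For the image at infinity, M = D/f.
f = D/M = 24/2.18 = 11.009 cm.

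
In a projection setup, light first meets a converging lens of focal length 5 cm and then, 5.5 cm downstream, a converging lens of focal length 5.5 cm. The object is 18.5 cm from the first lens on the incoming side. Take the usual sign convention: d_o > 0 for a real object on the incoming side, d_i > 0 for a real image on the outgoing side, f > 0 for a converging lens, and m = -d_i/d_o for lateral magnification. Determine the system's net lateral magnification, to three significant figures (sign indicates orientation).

Applying the thin-lens equation to the first lens, 1/5 = 1/18.5 + 1/d_i1, which gives d_i1 = 6.852 cm.
Its lateral magnification is m_1 = -d_i1/d_o1 = -(6.852)/18.5 = -0.3704.
Since 6.852 cm > 5.5 cm, the first image lies past the second lens and serves as a virtual object: d_o2 = L - d_i1 = -1.352 cm.
Applying the thin-lens equation again with f_2 = 5.5 cm and d_o2 = -1.352 cm gives d_i2 = 1.085 cm.
m_2 = -(1.085)/(-1.352) = 0.8027.
Total m = m_1 x m_2 = (-0.3704)(0.8027) = -0.2973.

-0.297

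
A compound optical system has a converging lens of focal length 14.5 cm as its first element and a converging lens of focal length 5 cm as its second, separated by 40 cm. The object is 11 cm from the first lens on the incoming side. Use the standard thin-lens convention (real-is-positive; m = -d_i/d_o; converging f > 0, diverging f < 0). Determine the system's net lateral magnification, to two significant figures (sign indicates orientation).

-0.26

First lens: d_i1 = 1/(1/14.5 - 1/11) = -45.571 cm.
m_1 = -(-45.571)/11 = 4.1429.
With d_i1 < 0 the first image is virtual and lies on the object side; the object distance for lens 2 is d_o2 = 40 - (-45.571) = 85.571 cm.
Second lens: d_i2 = 1/(1/5 - 1/(85.571)) = 5.310 cm.
m_2 = -(5.310)/(85.571) = -0.0621.
Overall magnification: m = m_1 m_2 = -0.2571.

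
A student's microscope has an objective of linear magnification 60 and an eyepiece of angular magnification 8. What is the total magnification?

480

The overall magnification of a compound microscope is the product of the objective and eyepiece magnifications:
M = M_obj x M_eye = 60 x 8 = 480.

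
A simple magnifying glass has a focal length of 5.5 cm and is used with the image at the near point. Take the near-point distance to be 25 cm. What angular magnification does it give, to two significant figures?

M = 1 + D/f = 1 + 25/5.5 = 5.545.

5.5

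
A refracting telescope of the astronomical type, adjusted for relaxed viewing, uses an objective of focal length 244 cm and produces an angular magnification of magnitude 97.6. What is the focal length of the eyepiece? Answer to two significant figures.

|M| = f_obj/f_eye, so f_eye = f_obj/|M| = 244/97.6 = 2.500 cm.

2.5 cm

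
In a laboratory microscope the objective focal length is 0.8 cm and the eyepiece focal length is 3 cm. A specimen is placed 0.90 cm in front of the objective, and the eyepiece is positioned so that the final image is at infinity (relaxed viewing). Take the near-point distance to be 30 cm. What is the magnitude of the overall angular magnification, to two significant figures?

Objective: 1/d_i = 1/f_obj - 1/d_o = 1/0.8 - 1/0.90 = 0.13889 cm^-1, so d_i = 7.200 cm.
m_obj = -d_i/d_o = -7.200/0.90 = -8.000.
Eyepiece angular magnification (image at infinity): M_eye = D/f_e = 30/3 = 10.000.
Overall M = m_obj x M_eye = (-8.000)(10.000) = -80.00.
|M| = 80.00.

80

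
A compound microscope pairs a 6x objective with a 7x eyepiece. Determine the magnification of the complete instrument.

42

The overall magnification of a compound microscope is the product of the objective and eyepiece magnifications:
M = M_obj x M_eye = 6 x 7 = 42.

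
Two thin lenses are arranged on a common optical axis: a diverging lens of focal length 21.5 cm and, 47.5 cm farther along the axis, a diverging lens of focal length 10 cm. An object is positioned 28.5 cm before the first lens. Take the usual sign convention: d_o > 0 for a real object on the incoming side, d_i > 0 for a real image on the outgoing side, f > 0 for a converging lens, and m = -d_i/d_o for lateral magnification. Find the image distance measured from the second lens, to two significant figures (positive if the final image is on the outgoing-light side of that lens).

-8.6 cm

First lens: d_i1 = 1/(1/(-21.5) - 1/28.5) = -12.255 cm.
With d_i1 < 0 the first image is virtual and lies on the object side; the object distance for lens 2 is d_o2 = 47.5 - (-12.255) = 59.755 cm.
Second lens: d_i2 = 1/(1/(-10) - 1/(59.755)) = -8.566 cm.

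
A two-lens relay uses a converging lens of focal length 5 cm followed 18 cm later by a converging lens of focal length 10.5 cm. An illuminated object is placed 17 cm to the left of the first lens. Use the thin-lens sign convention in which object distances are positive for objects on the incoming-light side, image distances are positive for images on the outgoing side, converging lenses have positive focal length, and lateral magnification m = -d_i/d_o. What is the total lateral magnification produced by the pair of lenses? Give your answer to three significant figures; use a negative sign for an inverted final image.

First lens: d_i1 = 1/(1/5 - 1/17) = 7.083 cm.
m_1 = -(7.083)/17 = -0.4167.
That image sits 10.917 cm in front of the second lens, so d_o2 = 10.917 cm.
Second lens: d_i2 = 1/(1/10.5 - 1/(10.917)) = 275.100 cm.
m_2 = -(275.100)/(10.917) = -25.2000.
Overall magnification: m = m_1 m_2 = 10.5000.

10.5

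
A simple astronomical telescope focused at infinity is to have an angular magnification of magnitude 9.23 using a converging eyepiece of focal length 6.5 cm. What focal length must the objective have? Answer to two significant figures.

|M| = f_obj/|f_eye|, so f_obj = |M| x |f_eye| = 9.23 x 6.5 = 59.995 cm.

60 cm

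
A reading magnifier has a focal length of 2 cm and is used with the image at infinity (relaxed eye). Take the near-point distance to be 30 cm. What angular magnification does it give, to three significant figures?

15.0

M = D/f = 30/2 = 15.000.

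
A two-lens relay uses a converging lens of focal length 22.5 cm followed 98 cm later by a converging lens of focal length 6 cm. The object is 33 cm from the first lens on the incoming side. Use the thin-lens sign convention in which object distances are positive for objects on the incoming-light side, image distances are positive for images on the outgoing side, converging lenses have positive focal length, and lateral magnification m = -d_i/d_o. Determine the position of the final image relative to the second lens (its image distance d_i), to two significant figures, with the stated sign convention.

Lens 1: 1/d_i1 = 1/f_1 - 1/d_o1 = 1/22.5 - 1/33 = 0.01414 cm^-1, so d_i1 = 70.714 cm.
That image sits 27.286 cm in front of the second lens, so d_o2 = 27.286 cm.
Lens 2: 1/d_i2 = 1/f_2 - 1/d_o2 = 1/6 - 1/(27.286) = 0.13002 cm^-1, so d_i2 = 7.691 cm.

7.7 cm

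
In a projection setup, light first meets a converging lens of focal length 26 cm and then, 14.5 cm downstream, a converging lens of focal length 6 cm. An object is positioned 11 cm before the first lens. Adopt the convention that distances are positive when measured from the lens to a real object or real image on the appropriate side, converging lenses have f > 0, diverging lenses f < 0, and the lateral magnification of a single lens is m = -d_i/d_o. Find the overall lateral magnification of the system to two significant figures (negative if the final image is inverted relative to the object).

First lens: d_i1 = 1/(1/26 - 1/11) = -19.067 cm.
m_1 = -(-19.067)/11 = 1.7333.
With d_i1 < 0 the first image is virtual and lies on the object side; the object distance for lens 2 is d_o2 = 14.5 - (-19.067) = 33.567 cm.
Second lens: d_i2 = 1/(1/6 - 1/(33.567)) = 7.306 cm.
m_2 = -(7.306)/(33.567) = -0.2177.
The system's lateral magnification is m_1 m_2 = (1.7333)(-0.2177) = -0.3773.

-0.38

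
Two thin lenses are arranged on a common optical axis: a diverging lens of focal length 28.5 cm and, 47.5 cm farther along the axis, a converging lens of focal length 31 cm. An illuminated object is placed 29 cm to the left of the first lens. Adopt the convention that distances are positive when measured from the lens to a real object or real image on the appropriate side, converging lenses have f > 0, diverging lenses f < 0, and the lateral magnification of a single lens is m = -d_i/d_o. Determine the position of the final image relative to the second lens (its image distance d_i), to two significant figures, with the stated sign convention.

62 cm

Applying the thin-lens equation to the first lens, 1/(-28.5) = 1/29 + 1/d_i1, which gives d_i1 = -14.374 cm.
With d_i1 < 0 the first image is virtual and lies on the object side; the object distance for lens 2 is d_o2 = 47.5 - (-14.374) = 61.874 cm.
Applying the thin-lens equation again with f_2 = 31 cm and d_o2 = 61.874 cm gives d_i2 = 62.127 cm.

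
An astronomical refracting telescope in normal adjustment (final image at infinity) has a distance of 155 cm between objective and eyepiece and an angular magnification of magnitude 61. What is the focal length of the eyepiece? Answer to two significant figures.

2.5 cm

In normal adjustment the tube length equals f_obj + f_eye and |M| = f_obj/f_eye.
So f_obj = 61 f_eye and 61 f_eye + f_eye = 155 cm, giving f_eye = 155/62 = 2.500 cm and f_obj = 152.500 cm.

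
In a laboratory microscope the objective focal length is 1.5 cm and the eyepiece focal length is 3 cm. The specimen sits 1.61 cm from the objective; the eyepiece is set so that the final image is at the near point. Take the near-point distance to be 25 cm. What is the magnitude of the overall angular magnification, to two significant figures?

130

Objective: 1/d_i = 1/f_obj - 1/d_o = 1/1.5 - 1/1.61 = 0.04555 cm^-1, so d_i = 21.955 cm.
m_obj = -d_i/d_o = -21.955/1.61 = -13.636.
Eyepiece angular magnification (image at near point): M_eye = 1 + D/f_e = 1 + 25/3 = 9.333.
Overall M = m_obj x M_eye = (-13.636)(9.333) = -127.27.
|M| = 127.27.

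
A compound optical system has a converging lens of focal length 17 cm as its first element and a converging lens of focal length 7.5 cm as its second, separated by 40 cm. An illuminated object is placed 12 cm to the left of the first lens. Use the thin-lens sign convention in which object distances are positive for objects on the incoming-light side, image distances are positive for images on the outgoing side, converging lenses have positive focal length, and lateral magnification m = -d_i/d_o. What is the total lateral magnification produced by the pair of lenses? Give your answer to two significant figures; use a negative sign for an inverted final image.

-0.35

Applying the thin-lens equation to the first lens, 1/17 = 1/12 + 1/d_i1, which gives d_i1 = -40.800 cm.
Its lateral magnification is m_1 = -d_i1/d_o1 = -(-40.800)/12 = 3.4000.
The intermediate image is virtual, 40.800 cm to the left of lens 1, so d_o2 = L - d_i1 = 40 - (-40.800) = 80.800 cm.
Applying the thin-lens equation again with f_2 = 7.5 cm and d_o2 = 80.800 cm gives d_i2 = 8.267 cm.
m_2 = -(8.267)/(80.800) = -0.1023.
The system's lateral magnification is m_1 m_2 = (3.4000)(-0.1023) = -0.3479.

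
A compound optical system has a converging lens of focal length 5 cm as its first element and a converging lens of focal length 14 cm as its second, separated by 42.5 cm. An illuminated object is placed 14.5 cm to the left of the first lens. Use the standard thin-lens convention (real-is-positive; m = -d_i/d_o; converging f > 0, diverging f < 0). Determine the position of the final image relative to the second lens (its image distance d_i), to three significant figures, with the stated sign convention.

23.4 cm

First lens: d_i1 = 1/(1/5 - 1/14.5) = 7.632 cm.
Object distance for lens 2: d_o2 = 42.5 - 7.632 = 34.868 cm.
Second lens: d_i2 = 1/(1/14 - 1/(34.868)) = 23.392 cm.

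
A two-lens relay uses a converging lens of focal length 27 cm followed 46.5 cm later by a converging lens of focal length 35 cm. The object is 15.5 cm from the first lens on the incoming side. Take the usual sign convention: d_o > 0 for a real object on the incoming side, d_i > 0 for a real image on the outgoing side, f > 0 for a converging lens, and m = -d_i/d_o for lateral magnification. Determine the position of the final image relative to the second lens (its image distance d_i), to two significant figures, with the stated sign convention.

First lens: d_i1 = 1/(1/27 - 1/15.5) = -36.391 cm.
With d_i1 < 0 the first image is virtual and lies on the object side; the object distance for lens 2 is d_o2 = 46.5 - (-36.391) = 82.891 cm.
Second lens: d_i2 = 1/(1/35 - 1/(82.891)) = 60.579 cm.

61 cm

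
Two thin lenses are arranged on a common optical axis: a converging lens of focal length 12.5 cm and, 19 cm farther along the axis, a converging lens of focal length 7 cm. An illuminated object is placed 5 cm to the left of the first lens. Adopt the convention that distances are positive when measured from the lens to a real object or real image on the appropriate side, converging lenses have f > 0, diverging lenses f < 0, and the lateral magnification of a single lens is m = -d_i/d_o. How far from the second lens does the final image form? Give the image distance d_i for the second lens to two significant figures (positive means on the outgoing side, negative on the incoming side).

Applying the thin-lens equation to the first lens, 1/12.5 = 1/5 + 1/d_i1, which gives d_i1 = -8.333 cm.
With d_i1 < 0 the first image is virtual and lies on the object side; the object distance for lens 2 is d_o2 = 19 - (-8.333) = 27.333 cm.
Applying the thin-lens equation again with f_2 = 7 cm and d_o2 = 27.333 cm gives d_i2 = 9.410 cm.

9.4 cm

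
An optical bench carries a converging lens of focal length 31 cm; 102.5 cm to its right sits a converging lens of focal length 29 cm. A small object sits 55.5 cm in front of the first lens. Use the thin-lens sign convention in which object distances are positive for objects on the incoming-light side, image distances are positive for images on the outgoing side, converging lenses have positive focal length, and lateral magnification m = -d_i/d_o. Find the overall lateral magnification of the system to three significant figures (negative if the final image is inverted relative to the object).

11.2

Lens 1: 1/d_i1 = 1/f_1 - 1/d_o1 = 1/31 - 1/55.5 = 0.01424 cm^-1, so d_i1 = 70.224 cm.
m_1 = -(70.224)/55.5 = -1.2653.
Object distance for lens 2: d_o2 = 102.5 - 70.224 = 32.276 cm.
Lens 2: 1/d_i2 = 1/f_2 - 1/d_o2 = 1/29 - 1/(32.276) = 0.00350 cm^-1, so d_i2 = 285.754 cm.
m_2 = -(285.754)/(32.276) = -8.8536.
Overall magnification: m = m_1 m_2 = 11.2025.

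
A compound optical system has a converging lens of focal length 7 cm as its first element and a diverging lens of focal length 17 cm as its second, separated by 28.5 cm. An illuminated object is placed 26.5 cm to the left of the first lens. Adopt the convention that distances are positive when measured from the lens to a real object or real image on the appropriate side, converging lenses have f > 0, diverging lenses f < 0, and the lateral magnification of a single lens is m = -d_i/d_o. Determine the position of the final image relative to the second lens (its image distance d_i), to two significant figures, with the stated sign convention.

-9.0 cm

Lens 1: 1/d_i1 = 1/f_1 - 1/d_o1 = 1/7 - 1/26.5 = 0.10512 cm^-1, so d_i1 = 9.513 cm.
That image sits 18.987 cm in front of the second lens, so d_o2 = 18.987 cm.
Lens 2: 1/d_i2 = 1/f_2 - 1/d_o2 = 1/(-17) - 1/(18.987) = -0.11149 cm^-1, so d_i2 = -8.969 cm.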